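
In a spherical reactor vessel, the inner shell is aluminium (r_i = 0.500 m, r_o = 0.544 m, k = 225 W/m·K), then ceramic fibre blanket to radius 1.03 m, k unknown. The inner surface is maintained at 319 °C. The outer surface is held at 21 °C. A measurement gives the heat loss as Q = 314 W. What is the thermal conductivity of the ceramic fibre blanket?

k = 0.0727 W/m·K

ΣR = ΔT/Q = |319 − 21|/314 = 0.9490 K/W
Known resistances:
  R_aluminium = (1/0.500 − 1/0.544)/(4πk) = 0.1618/(4π·225) = 5.721×10^-5 K/W
R_ceramic fibre blanket = ΣR − ΣR_known = 0.9490 − 5.721×10^-5 = 0.9489 K/W
(1/r₁−1/r₂)/(4πk) = 0.9489 ⇒ k = 0.8674/(4π·0.9489) = 0.0727 W/m·K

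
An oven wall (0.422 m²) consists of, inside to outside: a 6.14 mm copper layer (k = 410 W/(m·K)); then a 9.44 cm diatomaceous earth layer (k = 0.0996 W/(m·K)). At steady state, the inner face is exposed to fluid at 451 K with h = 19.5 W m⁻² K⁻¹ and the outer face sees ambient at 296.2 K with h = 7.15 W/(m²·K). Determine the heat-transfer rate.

Resistance network (inner→outer):
  R_conv,in = 1/(hA) = 1/(19.5·0.422) = 0.1215 K/W
  R_copper = L/(kA) = 0.00614/(410·0.422) = 3.549×10^-5 K/W
  R_diatomaceous earth = L/(kA) = 0.0944/(0.0996·0.422) = 2.246 K/W
  R_conv,out = 1/(hA) = 1/(7.15·0.422) = 0.3314 K/W
ΣR = 0.1215 + 3.549×10^-5 + 2.246 + 0.3314 = 2.699 K/W
Q = ΔT/ΣR = (451 K − 296.2 K)/2.699 = 57.4 W

Q = 57.4 W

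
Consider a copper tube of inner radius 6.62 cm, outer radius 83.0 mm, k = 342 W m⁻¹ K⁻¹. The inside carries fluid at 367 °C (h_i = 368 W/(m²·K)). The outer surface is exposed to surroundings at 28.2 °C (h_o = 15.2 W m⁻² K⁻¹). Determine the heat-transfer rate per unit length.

Q' = 2.55 kW/m

Resistance network (inner→outer):
  R'_conv,in = 1/(2πr h) = 1/(2π·0.0662·368) = 0.006533 m·K/W
  R'_copper = ln(0.0830/0.0662)/(2πk) = 0.2262/(2π·342) = 1.052×10^-4 m·K/W
  R'_conv,out = 1/(2πr h) = 1/(2π·0.0830·15.2) = 0.1262 m·K/W
ΣR = 0.006533 + 1.052×10^-4 + 0.1262 = 0.1328 m·K/W
Q' = ΔT/ΣR = (367 °C − 28.2 °C)/0.1328 = 2550 W/m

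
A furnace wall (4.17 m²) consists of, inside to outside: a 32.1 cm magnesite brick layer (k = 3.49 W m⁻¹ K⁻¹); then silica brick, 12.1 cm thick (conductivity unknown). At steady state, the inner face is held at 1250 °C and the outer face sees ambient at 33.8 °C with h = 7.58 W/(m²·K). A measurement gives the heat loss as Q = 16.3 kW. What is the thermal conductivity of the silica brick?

k = 1.39 W/m·K

ΣR = ΔT/Q = |1250 − 33.8|/16300 = 0.07461 K/W
Known resistances:
  R_magnesite brick = L/(kA) = 0.321/(3.49·4.17) = 0.02206 K/W
  R_conv,out = 1/(hA) = 1/(7.58·4.17) = 0.03164 K/W
R_silica brick = ΣR − ΣR_known = 0.07461 − 0.05370 = 0.02091 K/W
L/(kA) = 0.02091 ⇒ k = 0.121/(0.02091·4.17) = 1.39 W/m·K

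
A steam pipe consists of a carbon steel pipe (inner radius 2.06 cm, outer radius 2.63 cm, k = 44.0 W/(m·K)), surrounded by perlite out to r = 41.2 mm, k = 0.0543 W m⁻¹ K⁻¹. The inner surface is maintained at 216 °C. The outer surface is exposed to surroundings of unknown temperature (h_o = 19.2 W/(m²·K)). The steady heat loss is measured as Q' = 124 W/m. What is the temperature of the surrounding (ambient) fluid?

T_out = 27.8 °C

Series resistances:
  R'_carbon steel = ln(0.0263/0.0206)/(2πk) = 0.2443/(2π·44.0) = 8.836×10^-4 m·K/W
  R'_perlite = ln(0.0412/0.0263)/(2πk) = 0.4489/(2π·0.0543) = 1.316 m·K/W
  R'_conv,out = 1/(2πr h) = 1/(2π·0.0412·19.2) = 0.2012 m·K/W
ΣR = 1.518 m·K/W
ΔT = Q'·ΣR = 124 × 1.518 = 188.2 K
Heat flows outward, so T_out = T_in − ΔT = 216 − 188.2 = 27.8 °C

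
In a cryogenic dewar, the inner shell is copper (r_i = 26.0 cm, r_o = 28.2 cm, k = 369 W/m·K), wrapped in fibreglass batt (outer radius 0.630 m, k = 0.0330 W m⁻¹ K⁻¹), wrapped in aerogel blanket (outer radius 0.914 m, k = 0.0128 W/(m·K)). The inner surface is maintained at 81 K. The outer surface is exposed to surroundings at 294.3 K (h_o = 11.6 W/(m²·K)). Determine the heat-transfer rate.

Q = 27.4 W

Resistance network (inner→outer):
  R_copper = (1/0.260 − 1/0.282)/(4πk) = 0.3001/(4π·369) = 6.471×10^-5 K/W
  R_fibreglass batt = (1/0.282 − 1/0.630)/(4πk) = 1.959/(4π·0.0330) = 4.724 K/W
  R_aerogel blanket = (1/0.630 − 1/0.914)/(4πk) = 0.4932/(4π·0.0128) = 3.066 K/W
  R_conv,out = 1/(4πr²h) = 1/(4π·0.914²·11.6) = 0.008212 K/W
ΣR = 6.471×10^-5 + 4.724 + 3.066 + 0.008212 = 7.798 K/W
Q = ΔT/ΣR = (81 K − 294.3 K)/7.798 = -27.4 W
(Negative Q ⇒ heat flows inward; heat gain = 27.4 W.)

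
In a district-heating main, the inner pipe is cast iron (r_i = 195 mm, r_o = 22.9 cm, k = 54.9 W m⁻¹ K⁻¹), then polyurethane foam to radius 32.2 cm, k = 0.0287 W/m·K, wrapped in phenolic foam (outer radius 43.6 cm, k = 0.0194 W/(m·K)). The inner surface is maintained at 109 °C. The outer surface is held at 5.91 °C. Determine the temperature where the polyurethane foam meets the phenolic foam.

Treat each layer as a resistance in series:
  R'_cast iron = ln(0.229/0.195)/(2πk) = 0.1607/(2π·54.9) = 4.659×10^-4 m·K/W
  R'_polyurethane foam = ln(0.322/0.229)/(2πk) = 0.3408/(2π·0.0287) = 1.890 m·K/W
  R'_phenolic foam = ln(0.436/0.322)/(2πk) = 0.3031/(2π·0.0194) = 2.487 m·K/W
ΣR = 4.659×10^-4 + 1.890 + 2.487 = 4.377 m·K/W
Q' = ΔT/ΣR = (109 °C − 5.91 °C)/4.377 = 23.55 W/m
From the inner boundary to the polyurethane foam/phenolic foam interface, ΣR_partial = 1.890 m·K/W.
T_interface = T_in − Q'·ΣR_partial = 109 °C − (23.55)(1.890) = 64.5 °C

T = 64.5 °C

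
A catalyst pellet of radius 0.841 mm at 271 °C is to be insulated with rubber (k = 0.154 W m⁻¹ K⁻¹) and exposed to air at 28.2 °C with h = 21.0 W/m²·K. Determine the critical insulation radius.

r_cr = 1.47 cm

For a sphere, r_cr = 2k_ins/h = 2·0.154/21.0 = 0.0147 m = 1.47 cm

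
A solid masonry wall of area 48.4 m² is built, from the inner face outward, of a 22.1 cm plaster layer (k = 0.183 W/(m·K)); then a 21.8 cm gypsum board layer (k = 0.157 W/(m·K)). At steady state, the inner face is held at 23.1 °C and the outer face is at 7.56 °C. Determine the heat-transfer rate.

Q = 290 W

Treat each layer as a resistance in series:
  R_plaster = L/(kA) = 0.221/(0.183·48.4) = 0.02495 K/W
  R_gypsum board = L/(kA) = 0.218/(0.157·48.4) = 0.02869 K/W
ΣR = 0.02495 + 0.02869 = 0.05364 K/W
Q = ΔT/ΣR = (23.1 °C − 7.56 °C)/0.05364 = 290 W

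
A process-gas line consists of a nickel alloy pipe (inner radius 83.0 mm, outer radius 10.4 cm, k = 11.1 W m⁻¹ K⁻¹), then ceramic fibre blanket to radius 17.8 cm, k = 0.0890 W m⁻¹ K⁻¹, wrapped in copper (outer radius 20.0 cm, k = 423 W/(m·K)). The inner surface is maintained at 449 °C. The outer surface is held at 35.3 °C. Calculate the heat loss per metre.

Treat each layer as a resistance in series:
  R'_nickel alloy = ln(0.104/0.0830)/(2πk) = 0.2256/(2π·11.1) = 0.003234 m·K/W
  R'_ceramic fibre blanket = ln(0.178/0.104)/(2πk) = 0.5374/(2π·0.0890) = 0.9610 m·K/W
  R'_copper = ln(0.200/0.178)/(2πk) = 0.1165/(2π·423) = 4.385×10^-5 m·K/W
ΣR = 0.003234 + 0.9610 + 4.385×10^-5 = 0.9643 m·K/W
Q' = ΔT/ΣR = (449 °C − 35.3 °C)/0.9643 = 429 W/m

Q' = 429 W/m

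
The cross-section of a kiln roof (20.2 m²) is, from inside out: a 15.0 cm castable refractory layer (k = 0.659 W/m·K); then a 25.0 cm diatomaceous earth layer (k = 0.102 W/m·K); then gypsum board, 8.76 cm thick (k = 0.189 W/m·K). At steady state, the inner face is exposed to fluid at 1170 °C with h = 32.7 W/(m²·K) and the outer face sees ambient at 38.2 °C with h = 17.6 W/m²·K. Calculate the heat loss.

Treat each layer as a resistance in series:
  R_conv,in = 1/(hA) = 1/(32.7·20.2) = 0.001514 K/W
  R_castable refractory = L/(kA) = 0.150/(0.659·20.2) = 0.01127 K/W
  R_diatomaceous earth = L/(kA) = 0.250/(0.102·20.2) = 0.1213 K/W
  R_gypsum board = L/(kA) = 0.0876/(0.189·20.2) = 0.02295 K/W
  R_conv,out = 1/(hA) = 1/(17.6·20.2) = 0.002813 K/W
ΣR = 0.001514 + 0.01127 + 0.1213 + 0.02295 + 0.002813 = 0.1598 K/W
Q = ΔT/ΣR = (1170 °C − 38.2 °C)/0.1598 = 7080 W

Q = 7080 W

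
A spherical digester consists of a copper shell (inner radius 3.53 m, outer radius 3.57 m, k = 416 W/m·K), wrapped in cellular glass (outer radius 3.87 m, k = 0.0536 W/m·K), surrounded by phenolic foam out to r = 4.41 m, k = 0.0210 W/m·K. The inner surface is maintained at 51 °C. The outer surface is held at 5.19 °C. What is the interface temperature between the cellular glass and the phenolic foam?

T = 41.3 °C

Series thermal resistances, inner to outer:
  R_copper = (1/3.53 − 1/3.57)/(4πk) = 0.003174/(4π·416) = 6.072×10^-7 K/W
  R_cellular glass = (1/3.57 − 1/3.87)/(4πk) = 0.02171/(4π·0.0536) = 0.03224 K/W
  R_phenolic foam = (1/3.87 − 1/4.41)/(4πk) = 0.03164/(4π·0.0210) = 0.1199 K/W
ΣR = 6.072×10^-7 + 0.03224 + 0.1199 = 0.1521 K/W
Q = ΔT/ΣR = (51 °C − 5.19 °C)/0.1521 = 301.2 W
From the inner boundary to the cellular glass/phenolic foam interface, ΣR_partial = 0.03224 K/W.
T_interface = T_in − Q·ΣR_partial = 51 °C − (301.2)(0.03224) = 41.3 °C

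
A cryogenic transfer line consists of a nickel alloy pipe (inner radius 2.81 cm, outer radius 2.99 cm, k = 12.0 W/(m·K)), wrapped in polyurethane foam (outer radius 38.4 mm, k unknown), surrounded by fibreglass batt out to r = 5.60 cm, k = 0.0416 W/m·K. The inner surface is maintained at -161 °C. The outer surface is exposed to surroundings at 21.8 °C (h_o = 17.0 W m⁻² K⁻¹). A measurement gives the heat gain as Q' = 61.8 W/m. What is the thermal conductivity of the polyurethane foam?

ΣR = ΔT/Q' = |-161 − 21.8|/61.8 = 2.958 m·K/W
Known resistances:
  R'_nickel alloy = ln(0.0299/0.0281)/(2πk) = 0.06209/(2π·12.0) = 8.235×10^-4 m·K/W
  R'_fibreglass batt = ln(0.0560/0.0384)/(2πk) = 0.3773/(2π·0.0416) = 1.443 m·K/W
  R'_conv,out = 1/(2πr h) = 1/(2π·0.0560·17.0) = 0.1672 m·K/W
R_polyurethane foam = ΣR − ΣR_known = 2.958 − 1.611 = 1.347 m·K/W
ln(r₂/r₁)/(2πk) = 1.347 ⇒ k = 0.2502/(2π·1.347) = 0.0296 W/m·K

k = 0.0296 W/m·K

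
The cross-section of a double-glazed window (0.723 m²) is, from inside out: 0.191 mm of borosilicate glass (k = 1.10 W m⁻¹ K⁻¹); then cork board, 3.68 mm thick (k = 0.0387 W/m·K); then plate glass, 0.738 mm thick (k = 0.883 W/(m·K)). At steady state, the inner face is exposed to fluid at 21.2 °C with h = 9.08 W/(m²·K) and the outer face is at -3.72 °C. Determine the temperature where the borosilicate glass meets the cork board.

Resistance network (inner→outer):
  R_conv,in = 1/(hA) = 1/(9.08·0.723) = 0.1523 K/W
  R_borosilicate glass = L/(kA) = 1.91×10^-4/(1.10·0.723) = 2.402×10^-4 K/W
  R_cork board = L/(kA) = 0.00368/(0.0387·0.723) = 0.1315 K/W
  R_plate glass = L/(kA) = 7.38×10^-4/(0.883·0.723) = 0.001156 K/W
ΣR = 0.1523 + 2.402×10^-4 + 0.1315 + 0.001156 = 0.2852 K/W
Q = ΔT/ΣR = (21.2 °C − -3.72 °C)/0.2852 = 87.38 W
From the inner boundary to the borosilicate glass/cork board interface, ΣR_partial = 0.1525 K/W.
T_interface = T_in − Q·ΣR_partial = 21.2 °C − (87.38)(0.1525) = 7.87 °C

T = 7.87 °C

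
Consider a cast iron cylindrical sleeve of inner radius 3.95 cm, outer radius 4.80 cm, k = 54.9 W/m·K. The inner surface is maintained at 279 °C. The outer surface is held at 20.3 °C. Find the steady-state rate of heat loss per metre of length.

Q' = 2πk·ΔT/ln(r₂/r₁) = 2π × 54.9 × 258.7 / ln(0.0480/0.0395) = 4.58×10^5 W/m

Q' = 458 kW/m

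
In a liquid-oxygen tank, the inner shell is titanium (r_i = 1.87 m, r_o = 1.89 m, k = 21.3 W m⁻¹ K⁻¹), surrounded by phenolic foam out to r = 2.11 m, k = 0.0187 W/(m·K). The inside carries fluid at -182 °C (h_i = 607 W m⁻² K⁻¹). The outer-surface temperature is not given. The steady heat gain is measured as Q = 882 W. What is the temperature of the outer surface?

T_out = 25.1 °C

Series resistances:
  R_conv,in = 1/(4πr²h) = 1/(4π·1.87²·607) = 3.749×10^-5 K/W
  R_titanium = (1/1.87 − 1/1.89)/(4πk) = 0.005659/(4π·21.3) = 2.114×10^-5 K/W
  R_phenolic foam = (1/1.89 − 1/2.11)/(4πk) = 0.05517/(4π·0.0187) = 0.2348 K/W
ΣR = 0.2348 K/W
ΔT = Q·ΣR = 882 × 0.2348 = 207.1 K
Heat flows inward, so T_out = T_in + ΔT = -182 + 207.1 = 25.1 °C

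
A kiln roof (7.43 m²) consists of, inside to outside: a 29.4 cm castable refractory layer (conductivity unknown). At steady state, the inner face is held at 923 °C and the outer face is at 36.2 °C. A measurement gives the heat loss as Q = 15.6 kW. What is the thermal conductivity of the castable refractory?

k = 0.696 W/m·K

ΣR = ΔT/Q = |923 − 36.2|/15600 = 0.05685 K/W
L/(kA) = 0.05685 ⇒ k = 0.294/(0.05685·7.43) = 0.696 W/m·K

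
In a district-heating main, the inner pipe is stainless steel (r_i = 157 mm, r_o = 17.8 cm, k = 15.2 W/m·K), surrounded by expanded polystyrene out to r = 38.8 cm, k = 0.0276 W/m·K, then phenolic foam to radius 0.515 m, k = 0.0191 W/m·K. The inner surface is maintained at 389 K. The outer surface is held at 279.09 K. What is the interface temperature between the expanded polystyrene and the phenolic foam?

Resistance network (inner→outer):
  R'_stainless steel = ln(0.178/0.157)/(2πk) = 0.1255/(2π·15.2) = 0.001314 m·K/W
  R'_expanded polystyrene = ln(0.388/0.178)/(2πk) = 0.7792/(2π·0.0276) = 4.493 m·K/W
  R'_phenolic foam = ln(0.515/0.388)/(2πk) = 0.2832/(2π·0.0191) = 2.360 m·K/W
ΣR = 0.001314 + 4.493 + 2.360 = 6.854 m·K/W
Q' = ΔT/ΣR = (389 K − 279.09 K)/6.854 = 16.04 W/m
From the inner boundary to the expanded polystyrene/phenolic foam interface, ΣR_partial = 4.494 m·K/W.
T_interface = T_in − Q'·ΣR_partial = 389 K − (16.04)(4.494) = 316.9 K

T = 316.9 K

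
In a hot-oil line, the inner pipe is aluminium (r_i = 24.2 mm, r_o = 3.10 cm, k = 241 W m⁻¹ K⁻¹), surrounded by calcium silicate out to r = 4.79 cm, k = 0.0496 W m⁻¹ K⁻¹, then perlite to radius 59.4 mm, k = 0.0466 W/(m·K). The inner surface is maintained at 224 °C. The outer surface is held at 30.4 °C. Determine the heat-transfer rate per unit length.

Q' = 90.8 W/m

Resistance network (inner→outer):
  R'_aluminium = ln(0.0310/0.0242)/(2πk) = 0.2476/(2π·241) = 1.635×10^-4 m·K/W
  R'_calcium silicate = ln(0.0479/0.0310)/(2πk) = 0.4351/(2π·0.0496) = 1.396 m·K/W
  R'_perlite = ln(0.0594/0.0479)/(2πk) = 0.2152/(2π·0.0466) = 0.7349 m·K/W
ΣR = 1.635×10^-4 + 1.396 + 0.7349 = 2.131 m·K/W
Q' = ΔT/ΣR = (224 °C − 30.4 °C)/2.131 = 90.8 W/m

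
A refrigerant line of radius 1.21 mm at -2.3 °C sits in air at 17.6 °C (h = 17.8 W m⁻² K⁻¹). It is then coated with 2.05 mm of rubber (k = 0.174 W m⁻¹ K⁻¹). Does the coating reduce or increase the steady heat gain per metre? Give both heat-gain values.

Critical radius for a cylinder: r_cr = k/h = 0.00978 m = 0.978 cm.
Outer radius after coating: r₂ = 0.00121 + 0.00205 = 0.00326 m.
Since r₁ < r_cr and r₂ ≤ r_cr, the coating moves toward the maximum at r_cr — heat gain rises.
Bare: R = 1/(2πr₁h) = 7.389 m·K/W; Q = 19.9/7.389 = 2.69 W/m.
Coated: R = R_cond + R_conv = 3.649 m·K/W; Q = 19.9/3.649 = 5.45 W/m.

increases: 2.69 → 5.45 W/m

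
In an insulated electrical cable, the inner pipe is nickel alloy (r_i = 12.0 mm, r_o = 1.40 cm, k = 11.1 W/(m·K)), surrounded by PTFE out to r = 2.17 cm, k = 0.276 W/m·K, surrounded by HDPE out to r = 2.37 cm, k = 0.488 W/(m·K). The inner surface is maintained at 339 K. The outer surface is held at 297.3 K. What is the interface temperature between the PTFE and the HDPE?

T = 301.5 K

Series thermal resistances, inner to outer:
  R'_nickel alloy = ln(0.0140/0.0120)/(2πk) = 0.1542/(2π·11.1) = 0.002210 m·K/W
  R'_PTFE = ln(0.0217/0.0140)/(2πk) = 0.4383/(2π·0.276) = 0.2527 m·K/W
  R'_HDPE = ln(0.0237/0.0217)/(2πk) = 0.08816/(2π·0.488) = 0.02875 m·K/W
ΣR = 0.002210 + 0.2527 + 0.02875 = 0.2837 m·K/W
Q' = ΔT/ΣR = (339 K − 297.3 K)/0.2837 = 147.0 W/m
From the inner boundary to the PTFE/HDPE interface, ΣR_partial = 0.2549 m·K/W.
T_interface = T_in − Q'·ΣR_partial = 339 K − (147.0)(0.2549) = 301.5 K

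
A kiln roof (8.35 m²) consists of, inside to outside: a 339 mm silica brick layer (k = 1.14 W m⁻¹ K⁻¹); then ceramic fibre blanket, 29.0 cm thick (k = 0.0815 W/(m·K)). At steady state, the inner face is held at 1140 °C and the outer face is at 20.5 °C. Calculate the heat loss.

Q = 2.42 kW

Resistance network (inner→outer):
  R_silica brick = L/(kA) = 0.339/(1.14·8.35) = 0.03561 K/W
  R_ceramic fibre blanket = L/(kA) = 0.290/(0.0815·8.35) = 0.4261 K/W
ΣR = 0.03561 + 0.4261 = 0.4617 K/W
Q = ΔT/ΣR = (1140 °C − 20.5 °C)/0.4617 = 2420 W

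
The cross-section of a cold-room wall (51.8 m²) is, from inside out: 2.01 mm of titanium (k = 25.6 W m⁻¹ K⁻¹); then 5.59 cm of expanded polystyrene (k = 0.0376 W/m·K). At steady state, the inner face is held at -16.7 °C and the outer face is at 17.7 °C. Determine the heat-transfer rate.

Q = 1200 W

Resistance network (inner→outer):
  R_titanium = L/(kA) = 0.00201/(25.6·51.8) = 1.516×10^-6 K/W
  R_expanded polystyrene = L/(kA) = 0.0559/(0.0376·51.8) = 0.02870 K/W
ΣR = 1.516×10^-6 + 0.02870 = 0.02870 K/W
Q = ΔT/ΣR = (-16.7 °C − 17.7 °C)/0.02870 = -1200 W
(Negative Q ⇒ heat flows inward; heat gain = 1200 W.)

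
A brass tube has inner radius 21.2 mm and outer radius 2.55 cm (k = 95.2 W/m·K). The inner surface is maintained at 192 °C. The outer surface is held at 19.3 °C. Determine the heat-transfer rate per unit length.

Q' = 2πk·ΔT/ln(r₂/r₁) = 2π × 95.2 × 172.7 / ln(0.0255/0.0212) = 5.59×10^5 W/m

Q' = 5.59×10^5 W/m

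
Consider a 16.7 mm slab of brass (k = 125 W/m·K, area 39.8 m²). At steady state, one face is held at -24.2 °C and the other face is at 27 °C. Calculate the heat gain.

Q = 15300 kW

Q = kA·ΔT/L = 125 × 39.8 × |-24.2 °C − 27 °C| / 0.0167 = 1.53×10^7 W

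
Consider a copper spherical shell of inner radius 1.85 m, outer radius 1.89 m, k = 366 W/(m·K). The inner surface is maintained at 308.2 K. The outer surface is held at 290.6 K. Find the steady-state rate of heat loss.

Q = 7080 kW

Q = 4πk·ΔT/(1/r₁ − 1/r₂) = 4π × 366 × 17.6 / (1/1.85 − 1/1.89) = 7.08×10^6 W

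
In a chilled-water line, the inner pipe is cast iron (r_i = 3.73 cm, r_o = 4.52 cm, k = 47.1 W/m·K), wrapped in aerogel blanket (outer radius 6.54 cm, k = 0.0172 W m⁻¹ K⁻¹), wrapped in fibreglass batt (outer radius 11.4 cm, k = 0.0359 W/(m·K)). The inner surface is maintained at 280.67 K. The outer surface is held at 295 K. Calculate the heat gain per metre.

Treat each layer as a resistance in series:
  R'_cast iron = ln(0.0452/0.0373)/(2πk) = 0.1921/(2π·47.1) = 6.491×10^-4 m·K/W
  R'_aerogel blanket = ln(0.0654/0.0452)/(2πk) = 0.3694/(2π·0.0172) = 3.418 m·K/W
  R'_fibreglass batt = ln(0.114/0.0654)/(2πk) = 0.5557/(2π·0.0359) = 2.463 m·K/W
ΣR = 6.491×10^-4 + 3.418 + 2.463 = 5.882 m·K/W
Q' = ΔT/ΣR = (280.67 K − 295 K)/5.882 = -2.44 W/m
(Negative Q' ⇒ heat flows inward; heat gain = 2.44 W/m.)

Q' = 2.44 W/m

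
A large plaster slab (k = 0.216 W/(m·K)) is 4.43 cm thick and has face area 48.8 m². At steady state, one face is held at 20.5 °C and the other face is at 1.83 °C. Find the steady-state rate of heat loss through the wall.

Q = kA·ΔT/L = 0.216 × 48.8 × |20.5 °C − 1.83 °C| / 0.0443 = 4440 W

Q = 4.44 kW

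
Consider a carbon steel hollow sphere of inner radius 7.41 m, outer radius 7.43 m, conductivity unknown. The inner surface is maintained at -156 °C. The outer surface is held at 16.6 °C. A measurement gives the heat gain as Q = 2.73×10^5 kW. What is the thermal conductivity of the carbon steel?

ΣR = ΔT/Q = |-156 − 16.6|/2.73×10^8 = 6.322×10^-7 K/W
(1/r₁−1/r₂)/(4πk) = 6.322×10^-7 ⇒ k = 3.633×10^-4/(4π·6.322×10^-7) = 45.7 W/m·K

k = 45.7 W/m·K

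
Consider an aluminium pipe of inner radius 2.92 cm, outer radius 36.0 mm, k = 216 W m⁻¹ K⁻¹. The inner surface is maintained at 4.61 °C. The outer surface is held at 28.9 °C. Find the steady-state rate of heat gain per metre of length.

Q' = 2πk·ΔT/ln(r₂/r₁) = 2π × 216 × 24.29 / ln(0.0360/0.0292) = 1.57×10^5 W/m

Q' = 157 kW/m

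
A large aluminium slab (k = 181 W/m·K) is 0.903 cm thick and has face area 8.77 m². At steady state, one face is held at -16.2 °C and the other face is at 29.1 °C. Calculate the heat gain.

Q = 7.96×10^6 W

Q = kA·ΔT/L = 181 × 8.77 × |-16.2 °C − 29.1 °C| / 0.00903 = 7.96×10^6 W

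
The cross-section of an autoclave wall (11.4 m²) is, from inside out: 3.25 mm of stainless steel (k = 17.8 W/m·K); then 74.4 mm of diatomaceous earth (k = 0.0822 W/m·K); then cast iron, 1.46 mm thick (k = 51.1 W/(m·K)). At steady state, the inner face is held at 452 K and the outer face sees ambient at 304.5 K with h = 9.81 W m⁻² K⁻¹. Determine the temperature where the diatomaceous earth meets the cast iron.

Treat each layer as a resistance in series:
  R_stainless steel = L/(kA) = 0.00325/(17.8·11.4) = 1.602×10^-5 K/W
  R_diatomaceous earth = L/(kA) = 0.0744/(0.0822·11.4) = 0.07940 K/W
  R_cast iron = L/(kA) = 0.00146/(51.1·11.4) = 2.506×10^-6 K/W
  R_conv,out = 1/(hA) = 1/(9.81·11.4) = 0.008942 K/W
ΣR = 1.602×10^-5 + 0.07940 + 2.506×10^-6 + 0.008942 = 0.08836 K/W
Q = ΔT/ΣR = (452 K − 304.5 K)/0.08836 = 1669 W
From the inner boundary to the diatomaceous earth/cast iron interface, ΣR_partial = 0.07942 K/W.
T_interface = T_in − Q·ΣR_partial = 452 K − (1669)(0.07942) = 319.4 K

T = 319.4 K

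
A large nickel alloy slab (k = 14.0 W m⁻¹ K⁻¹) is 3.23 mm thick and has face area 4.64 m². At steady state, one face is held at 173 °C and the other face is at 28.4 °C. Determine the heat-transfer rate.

Q = 2.91×10^6 W

Q = kA·ΔT/L = 14.0 × 4.64 × |173 °C − 28.4 °C| / 0.00323 = 2.91×10^6 W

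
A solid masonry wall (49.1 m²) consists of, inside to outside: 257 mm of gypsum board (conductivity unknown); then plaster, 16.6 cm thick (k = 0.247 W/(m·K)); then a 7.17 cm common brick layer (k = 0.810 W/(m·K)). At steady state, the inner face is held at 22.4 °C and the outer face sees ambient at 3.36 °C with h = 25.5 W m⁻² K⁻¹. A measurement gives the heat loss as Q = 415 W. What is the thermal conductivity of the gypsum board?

k = 0.177 W/m·K

ΣR = ΔT/Q = |22.4 − 3.36|/415 = 0.04588 K/W
Known resistances:
  R_plaster = L/(kA) = 0.166/(0.247·49.1) = 0.01369 K/W
  R_common brick = L/(kA) = 0.0717/(0.810·49.1) = 0.001803 K/W
  R_conv,out = 1/(hA) = 1/(25.5·49.1) = 7.987×10^-4 K/W
R_gypsum board = ΣR − ΣR_known = 0.04588 − 0.01629 = 0.02959 K/W
L/(kA) = 0.02959 ⇒ k = 0.257/(0.02959·49.1) = 0.177 W/m·K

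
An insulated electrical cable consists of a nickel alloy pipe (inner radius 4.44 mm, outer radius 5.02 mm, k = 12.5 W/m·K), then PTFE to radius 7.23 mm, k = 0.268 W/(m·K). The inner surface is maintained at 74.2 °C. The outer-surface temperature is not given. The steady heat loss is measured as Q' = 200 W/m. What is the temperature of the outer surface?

T_out = 30.6 °C

Sum the resistances:
  R'_nickel alloy = ln(0.00502/0.00444)/(2πk) = 0.1228/(2π·12.5) = 0.001563 m·K/W
  R'_PTFE = ln(0.00723/0.00502)/(2πk) = 0.3648/(2π·0.268) = 0.2166 m·K/W
ΣR = 0.2182 m·K/W
ΔT = Q'·ΣR = 200 × 0.2182 = 43.64 K
Heat flows outward, so T_out = T_in − ΔT = 74.2 − 43.64 = 30.6 °C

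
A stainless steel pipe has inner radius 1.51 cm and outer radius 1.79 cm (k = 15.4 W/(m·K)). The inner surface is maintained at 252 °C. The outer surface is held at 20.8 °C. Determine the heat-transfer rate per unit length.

Q' = 2πk·ΔT/ln(r₂/r₁) = 2π × 15.4 × 231.2 / ln(0.0179/0.0151) = 1.32×10^5 W/m

Q' = 132 kW/m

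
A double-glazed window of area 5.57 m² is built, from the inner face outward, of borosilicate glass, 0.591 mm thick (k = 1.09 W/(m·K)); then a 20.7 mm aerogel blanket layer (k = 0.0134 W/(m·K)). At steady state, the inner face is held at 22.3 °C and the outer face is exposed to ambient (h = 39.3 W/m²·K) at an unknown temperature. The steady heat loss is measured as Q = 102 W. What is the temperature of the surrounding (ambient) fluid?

T_out = -6.46 °C

Sum the resistances:
  R_borosilicate glass = L/(kA) = 5.91×10^-4/(1.09·5.57) = 9.734×10^-5 K/W
  R_aerogel blanket = L/(kA) = 0.0207/(0.0134·5.57) = 0.2773 K/W
  R_conv,out = 1/(hA) = 1/(39.3·5.57) = 0.004568 K/W
ΣR = 0.2820 K/W
ΔT = Q·ΣR = 102 × 0.2820 = 28.76 K
Heat flows outward, so T_out = T_in − ΔT = 22.3 − 28.76 = -6.46 °C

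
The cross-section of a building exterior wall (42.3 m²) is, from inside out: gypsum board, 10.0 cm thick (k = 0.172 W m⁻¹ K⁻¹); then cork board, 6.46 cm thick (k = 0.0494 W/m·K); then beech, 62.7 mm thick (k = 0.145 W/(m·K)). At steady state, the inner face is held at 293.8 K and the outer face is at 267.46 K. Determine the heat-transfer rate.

Resistance network (inner→outer):
  R_gypsum board = L/(kA) = 0.100/(0.172·42.3) = 0.01374 K/W
  R_cork board = L/(kA) = 0.0646/(0.0494·42.3) = 0.03091 K/W
  R_beech = L/(kA) = 0.0627/(0.145·42.3) = 0.01022 K/W
ΣR = 0.01374 + 0.03091 + 0.01022 = 0.05487 K/W
Q = ΔT/ΣR = (293.8 K − 267.46 K)/0.05487 = 480 W

Q = 480 W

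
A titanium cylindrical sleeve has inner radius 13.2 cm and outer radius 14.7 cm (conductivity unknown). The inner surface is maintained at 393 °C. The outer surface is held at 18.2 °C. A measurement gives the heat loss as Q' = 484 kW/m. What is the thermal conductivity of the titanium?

ΣR = ΔT/Q' = |393 − 18.2|/4.84×10^5 = 7.744×10^-4 m·K/W
ln(r₂/r₁)/(2πk) = 7.744×10^-4 ⇒ k = 0.1076/(2π·7.744×10^-4) = 22.1 W/m·K

k = 22.1 W/m·K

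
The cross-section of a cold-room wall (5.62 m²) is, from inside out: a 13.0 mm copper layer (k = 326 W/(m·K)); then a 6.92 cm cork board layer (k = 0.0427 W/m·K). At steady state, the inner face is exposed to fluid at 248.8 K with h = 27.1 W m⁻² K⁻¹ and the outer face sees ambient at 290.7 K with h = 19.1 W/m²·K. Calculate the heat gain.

Q = 138 W

Treat each layer as a resistance in series:
  R_conv,in = 1/(hA) = 1/(27.1·5.62) = 0.006566 K/W
  R_copper = L/(kA) = 0.0130/(326·5.62) = 7.096×10^-6 K/W
  R_cork board = L/(kA) = 0.0692/(0.0427·5.62) = 0.2884 K/W
  R_conv,out = 1/(hA) = 1/(19.1·5.62) = 0.009316 K/W
ΣR = 0.006566 + 7.096×10^-6 + 0.2884 + 0.009316 = 0.3043 K/W
Q = ΔT/ΣR = (248.8 K − 290.7 K)/0.3043 = -138 W
(Negative Q ⇒ heat flows inward; heat gain = 138 W.)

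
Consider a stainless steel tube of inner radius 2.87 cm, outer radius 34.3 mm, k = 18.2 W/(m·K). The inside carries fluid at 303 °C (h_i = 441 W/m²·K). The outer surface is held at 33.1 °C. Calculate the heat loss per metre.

Q' = 19.1 kW/m

Treat each layer as a resistance in series:
  R'_conv,in = 1/(2πr h) = 1/(2π·0.0287·441) = 0.01257 m·K/W
  R'_stainless steel = ln(0.0343/0.0287)/(2πk) = 0.1782/(2π·18.2) = 0.001559 m·K/W
ΣR = 0.01257 + 0.001559 = 0.01413 m·K/W
Q' = ΔT/ΣR = (303 °C − 33.1 °C)/0.01413 = 19100 W/m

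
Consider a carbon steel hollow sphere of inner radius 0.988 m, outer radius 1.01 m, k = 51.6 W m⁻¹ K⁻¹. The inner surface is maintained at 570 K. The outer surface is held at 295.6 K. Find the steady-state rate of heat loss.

Q = 4πk·ΔT/(1/r₁ − 1/r₂) = 4π × 51.6 × 274.4 / (1/0.988 − 1/1.01) = 8.07×10^6 W

Q = 8070 kW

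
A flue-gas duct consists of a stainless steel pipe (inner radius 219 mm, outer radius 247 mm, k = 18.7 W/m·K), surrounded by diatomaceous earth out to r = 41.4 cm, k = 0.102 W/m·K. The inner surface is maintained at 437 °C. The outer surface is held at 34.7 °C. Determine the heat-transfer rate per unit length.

Q' = 499 W/m

Series thermal resistances, inner to outer:
  R'_stainless steel = ln(0.247/0.219)/(2πk) = 0.1203/(2π·18.7) = 0.001024 m·K/W
  R'_diatomaceous earth = ln(0.414/0.247)/(2πk) = 0.5165/(2π·0.102) = 0.8059 m·K/W
ΣR = 0.001024 + 0.8059 = 0.8069 m·K/W
Q' = ΔT/ΣR = (437 °C − 34.7 °C)/0.8069 = 499 W/m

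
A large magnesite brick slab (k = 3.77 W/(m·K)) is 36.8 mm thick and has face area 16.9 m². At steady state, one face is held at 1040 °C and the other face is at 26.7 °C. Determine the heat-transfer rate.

Q = kA·ΔT/L = 3.77 × 16.9 × |1040 °C − 26.7 °C| / 0.0368 = 1.75×10^6 W

Q = 1750 kW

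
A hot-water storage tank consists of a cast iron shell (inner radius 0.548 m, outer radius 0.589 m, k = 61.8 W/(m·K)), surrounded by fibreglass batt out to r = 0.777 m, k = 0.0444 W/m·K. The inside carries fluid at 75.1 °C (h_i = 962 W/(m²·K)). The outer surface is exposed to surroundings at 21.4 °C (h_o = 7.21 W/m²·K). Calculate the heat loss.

Q = 71.1 W

Resistance network (inner→outer):
  R_conv,in = 1/(4πr²h) = 1/(4π·0.548²·962) = 2.755×10^-4 K/W
  R_cast iron = (1/0.548 − 1/0.589)/(4πk) = 0.1270/(4π·61.8) = 1.636×10^-4 K/W
  R_fibreglass batt = (1/0.589 − 1/0.777)/(4πk) = 0.4108/(4π·0.0444) = 0.7363 K/W
  R_conv,out = 1/(4πr²h) = 1/(4π·0.777²·7.21) = 0.01828 K/W
ΣR = 2.755×10^-4 + 1.636×10^-4 + 0.7363 + 0.01828 = 0.7550 K/W
Q = ΔT/ΣR = (75.1 °C − 21.4 °C)/0.7550 = 71.1 W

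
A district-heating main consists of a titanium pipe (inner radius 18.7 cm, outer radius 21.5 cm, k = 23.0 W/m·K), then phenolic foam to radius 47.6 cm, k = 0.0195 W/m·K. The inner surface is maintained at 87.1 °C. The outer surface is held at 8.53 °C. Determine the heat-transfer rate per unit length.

Treat each layer as a resistance in series:
  R'_titanium = ln(0.215/0.187)/(2πk) = 0.1395/(2π·23.0) = 9.655×10^-4 m·K/W
  R'_phenolic foam = ln(0.476/0.215)/(2πk) = 0.7948/(2π·0.0195) = 6.487 m·K/W
ΣR = 9.655×10^-4 + 6.487 = 6.488 m·K/W
Q' = ΔT/ΣR = (87.1 °C − 8.53 °C)/6.488 = 12.1 W/m

Q' = 12.1 W/m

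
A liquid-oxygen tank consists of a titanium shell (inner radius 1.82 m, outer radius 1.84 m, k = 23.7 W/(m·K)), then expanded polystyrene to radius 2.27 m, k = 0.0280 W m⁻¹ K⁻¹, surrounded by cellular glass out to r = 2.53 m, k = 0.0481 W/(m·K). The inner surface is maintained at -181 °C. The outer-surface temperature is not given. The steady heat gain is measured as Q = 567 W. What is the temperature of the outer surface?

T_out = 27.4 °C

Series resistances:
  R_titanium = (1/1.82 − 1/1.84)/(4πk) = 0.005972/(4π·23.7) = 2.005×10^-5 K/W
  R_expanded polystyrene = (1/1.84 − 1/2.27)/(4πk) = 0.1029/(4π·0.0280) = 0.2926 K/W
  R_cellular glass = (1/2.27 − 1/2.53)/(4πk) = 0.04527/(4π·0.0481) = 0.07490 K/W
ΣR = 0.3675 K/W
ΔT = Q·ΣR = 567 × 0.3675 = 208.4 K
Heat flows inward, so T_out = T_in + ΔT = -181 + 208.4 = 27.4 °C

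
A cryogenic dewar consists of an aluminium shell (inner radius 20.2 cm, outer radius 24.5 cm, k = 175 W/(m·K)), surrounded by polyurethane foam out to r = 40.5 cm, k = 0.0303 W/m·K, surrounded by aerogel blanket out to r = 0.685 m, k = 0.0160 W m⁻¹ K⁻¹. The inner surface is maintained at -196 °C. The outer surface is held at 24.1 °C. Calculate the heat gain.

Q = 23.8 W

Resistance network (inner→outer):
  R_aluminium = (1/0.202 − 1/0.245)/(4πk) = 0.8689/(4π·175) = 3.951×10^-4 K/W
  R_polyurethane foam = (1/0.245 − 1/0.405)/(4πk) = 1.612/(4π·0.0303) = 4.235 K/W
  R_aerogel blanket = (1/0.405 − 1/0.685)/(4πk) = 1.009/(4π·0.0160) = 5.020 K/W
ΣR = 3.951×10^-4 + 4.235 + 5.020 = 9.255 K/W
Q = ΔT/ΣR = (-196 °C − 24.1 °C)/9.255 = -23.8 W
(Negative Q ⇒ heat flows inward; heat gain = 23.8 W.)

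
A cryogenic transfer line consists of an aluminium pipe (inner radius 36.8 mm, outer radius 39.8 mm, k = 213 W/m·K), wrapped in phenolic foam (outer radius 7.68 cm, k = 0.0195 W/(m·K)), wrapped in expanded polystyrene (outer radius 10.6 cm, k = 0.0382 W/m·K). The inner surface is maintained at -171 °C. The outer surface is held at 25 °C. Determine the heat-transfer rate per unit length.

Q' = 29.2 W/m

Resistance network (inner→outer):
  R'_aluminium = ln(0.0398/0.0368)/(2πk) = 0.07837/(2π·213) = 5.856×10^-5 m·K/W
  R'_phenolic foam = ln(0.0768/0.0398)/(2πk) = 0.6573/(2π·0.0195) = 5.365 m·K/W
  R'_expanded polystyrene = ln(0.106/0.0768)/(2πk) = 0.3222/(2π·0.0382) = 1.343 m·K/W
ΣR = 5.856×10^-5 + 5.365 + 1.343 = 6.708 m·K/W
Q' = ΔT/ΣR = (-171 °C − 25 °C)/6.708 = -29.2 W/m
(Negative Q' ⇒ heat flows inward; heat gain = 29.2 W/m.)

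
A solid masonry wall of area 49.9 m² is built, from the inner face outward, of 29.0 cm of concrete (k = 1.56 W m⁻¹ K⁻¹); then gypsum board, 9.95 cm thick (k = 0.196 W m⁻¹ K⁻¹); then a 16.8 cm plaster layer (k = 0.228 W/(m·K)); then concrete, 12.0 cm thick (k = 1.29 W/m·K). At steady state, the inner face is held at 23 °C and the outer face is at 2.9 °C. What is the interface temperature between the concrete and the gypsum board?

T = 20.5 °C

Treat each layer as a resistance in series:
  R_concrete = L/(kA) = 0.290/(1.56·49.9) = 0.003725 K/W
  R_gypsum board = L/(kA) = 0.0995/(0.196·49.9) = 0.01017 K/W
  R_plaster = L/(kA) = 0.168/(0.228·49.9) = 0.01477 K/W
  R_concrete = L/(kA) = 0.120/(1.29·49.9) = 0.001864 K/W
ΣR = 0.003725 + 0.01017 + 0.01477 + 0.001864 = 0.03053 K/W
Q = ΔT/ΣR = (23 °C − 2.9 °C)/0.03053 = 658.4 W
From the inner boundary to the concrete/gypsum board interface, ΣR_partial = 0.003725 K/W.
T_interface = T_in − Q·ΣR_partial = 23 °C − (658.4)(0.003725) = 20.5 °C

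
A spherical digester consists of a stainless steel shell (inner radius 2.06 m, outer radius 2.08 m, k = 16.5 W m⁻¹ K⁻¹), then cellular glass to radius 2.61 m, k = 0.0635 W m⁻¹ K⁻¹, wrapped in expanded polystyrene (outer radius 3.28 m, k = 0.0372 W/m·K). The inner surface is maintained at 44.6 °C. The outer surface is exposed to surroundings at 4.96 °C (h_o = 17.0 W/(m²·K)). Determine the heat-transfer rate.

Treat each layer as a resistance in series:
  R_stainless steel = (1/2.06 − 1/2.08)/(4πk) = 0.004668/(4π·16.5) = 2.251×10^-5 K/W
  R_cellular glass = (1/2.08 − 1/2.61)/(4πk) = 0.09763/(4π·0.0635) = 0.1223 K/W
  R_expanded polystyrene = (1/2.61 − 1/3.28)/(4πk) = 0.07826/(4π·0.0372) = 0.1674 K/W
  R_conv,out = 1/(4πr²h) = 1/(4π·3.28²·17.0) = 4.351×10^-4 K/W
ΣR = 2.251×10^-5 + 0.1223 + 0.1674 + 4.351×10^-4 = 0.2902 K/W
Q = ΔT/ΣR = (44.6 °C − 4.96 °C)/0.2902 = 137 W

Q = 137 W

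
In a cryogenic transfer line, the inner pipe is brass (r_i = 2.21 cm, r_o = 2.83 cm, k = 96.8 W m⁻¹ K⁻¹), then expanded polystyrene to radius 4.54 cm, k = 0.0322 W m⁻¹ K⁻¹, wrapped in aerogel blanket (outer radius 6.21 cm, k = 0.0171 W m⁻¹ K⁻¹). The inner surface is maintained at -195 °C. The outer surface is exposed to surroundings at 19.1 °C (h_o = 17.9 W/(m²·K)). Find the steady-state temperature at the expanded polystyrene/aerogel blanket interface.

T = -102 °C

Treat each layer as a resistance in series:
  R'_brass = ln(0.0283/0.0221)/(2πk) = 0.2473/(2π·96.8) = 4.066×10^-4 m·K/W
  R'_expanded polystyrene = ln(0.0454/0.0283)/(2πk) = 0.4727/(2π·0.0322) = 2.336 m·K/W
  R'_aerogel blanket = ln(0.0621/0.0454)/(2πk) = 0.3132/(2π·0.0171) = 2.915 m·K/W
  R'_conv,out = 1/(2πr h) = 1/(2π·0.0621·17.9) = 0.1432 m·K/W
ΣR = 4.066×10^-4 + 2.336 + 2.915 + 0.1432 = 5.395 m·K/W
Q' = ΔT/ΣR = (-195 °C − 19.1 °C)/5.395 = -39.68 W/m
From the inner boundary to the expanded polystyrene/aerogel blanket interface, ΣR_partial = 2.336 m·K/W.
T_interface = T_in − Q'·ΣR_partial = -195 °C − (-39.68)(2.336) = -102 °C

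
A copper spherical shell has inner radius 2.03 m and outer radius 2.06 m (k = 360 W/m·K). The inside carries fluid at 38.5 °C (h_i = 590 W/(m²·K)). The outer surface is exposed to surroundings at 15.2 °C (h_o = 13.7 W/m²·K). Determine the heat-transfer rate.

Q = 16.6 kW

Resistance network (inner→outer):
  R_conv,in = 1/(4πr²h) = 1/(4π·2.03²·590) = 3.273×10^-5 K/W
  R_copper = (1/2.03 − 1/2.06)/(4πk) = 0.007174/(4π·360) = 1.586×10^-6 K/W
  R_conv,out = 1/(4πr²h) = 1/(4π·2.06²·13.7) = 0.001369 K/W
ΣR = 3.273×10^-5 + 1.586×10^-6 + 0.001369 = 0.001403 K/W
Q = ΔT/ΣR = (38.5 °C − 15.2 °C)/0.001403 = 16600 W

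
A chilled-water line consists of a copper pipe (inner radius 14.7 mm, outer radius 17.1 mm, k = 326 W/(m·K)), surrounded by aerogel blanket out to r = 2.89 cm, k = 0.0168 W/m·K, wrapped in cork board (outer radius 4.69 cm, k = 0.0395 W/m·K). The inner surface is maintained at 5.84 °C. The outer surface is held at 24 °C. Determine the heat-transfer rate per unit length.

Series thermal resistances, inner to outer:
  R'_copper = ln(0.0171/0.0147)/(2πk) = 0.1512/(2π·326) = 7.383×10^-5 m·K/W
  R'_aerogel blanket = ln(0.0289/0.0171)/(2πk) = 0.5248/(2π·0.0168) = 4.971 m·K/W
  R'_cork board = ln(0.0469/0.0289)/(2πk) = 0.4842/(2π·0.0395) = 1.951 m·K/W
ΣR = 7.383×10^-5 + 4.971 + 1.951 = 6.922 m·K/W
Q' = ΔT/ΣR = (5.84 °C − 24 °C)/6.922 = -2.62 W/m
(Negative Q' ⇒ heat flows inward; heat gain = 2.62 W/m.)

Q' = 2.62 W/m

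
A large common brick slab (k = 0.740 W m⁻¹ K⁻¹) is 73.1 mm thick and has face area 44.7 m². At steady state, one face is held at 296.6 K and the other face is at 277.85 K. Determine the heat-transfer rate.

Q = kA·ΔT/L = 0.740 × 44.7 × |296.6 K − 277.85 K| / 0.0731 = 8480 W

Q = 8.48 kW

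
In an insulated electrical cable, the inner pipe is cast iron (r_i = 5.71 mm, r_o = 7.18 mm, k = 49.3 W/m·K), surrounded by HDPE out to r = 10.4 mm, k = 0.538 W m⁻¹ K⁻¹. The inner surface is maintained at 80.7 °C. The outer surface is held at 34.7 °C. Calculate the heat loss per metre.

Q' = 417 W/m

Resistance network (inner→outer):
  R'_cast iron = ln(0.00718/0.00571)/(2πk) = 0.2291/(2π·49.3) = 7.395×10^-4 m·K/W
  R'_HDPE = ln(0.0104/0.00718)/(2πk) = 0.3705/(2π·0.538) = 0.1096 m·K/W
ΣR = 7.395×10^-4 + 0.1096 = 0.1103 m·K/W
Q' = ΔT/ΣR = (80.7 °C − 34.7 °C)/0.1103 = 417 W/m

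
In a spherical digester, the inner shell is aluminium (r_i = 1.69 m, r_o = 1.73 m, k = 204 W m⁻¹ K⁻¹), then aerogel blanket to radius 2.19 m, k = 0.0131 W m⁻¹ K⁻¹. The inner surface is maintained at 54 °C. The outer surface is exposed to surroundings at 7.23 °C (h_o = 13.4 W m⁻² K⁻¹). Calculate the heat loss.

Treat each layer as a resistance in series:
  R_aluminium = (1/1.69 − 1/1.73)/(4πk) = 0.01368/(4π·204) = 5.337×10^-6 K/W
  R_aerogel blanket = (1/1.73 − 1/2.19)/(4πk) = 0.1214/(4π·0.0131) = 0.7375 K/W
  R_conv,out = 1/(4πr²h) = 1/(4π·2.19²·13.4) = 0.001238 K/W
ΣR = 5.337×10^-6 + 0.7375 + 0.001238 = 0.7387 K/W
Q = ΔT/ΣR = (54 °C − 7.23 °C)/0.7387 = 63.3 W

Q = 63.3 W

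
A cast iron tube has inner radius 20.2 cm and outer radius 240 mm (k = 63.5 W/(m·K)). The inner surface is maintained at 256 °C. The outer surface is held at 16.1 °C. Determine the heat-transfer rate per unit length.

Q' = 2πk·ΔT/ln(r₂/r₁) = 2π × 63.5 × 239.9 / ln(0.240/0.202) = 5.55×10^5 W/m

Q' = 5.55×10^5 W/m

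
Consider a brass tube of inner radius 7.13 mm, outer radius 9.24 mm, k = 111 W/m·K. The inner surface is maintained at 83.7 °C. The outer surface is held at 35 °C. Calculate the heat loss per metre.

Q' = 131 kW/m

Q' = 2πk·ΔT/ln(r₂/r₁) = 2π × 111 × 48.7 / ln(0.00924/0.00713) = 1.31×10^5 W/m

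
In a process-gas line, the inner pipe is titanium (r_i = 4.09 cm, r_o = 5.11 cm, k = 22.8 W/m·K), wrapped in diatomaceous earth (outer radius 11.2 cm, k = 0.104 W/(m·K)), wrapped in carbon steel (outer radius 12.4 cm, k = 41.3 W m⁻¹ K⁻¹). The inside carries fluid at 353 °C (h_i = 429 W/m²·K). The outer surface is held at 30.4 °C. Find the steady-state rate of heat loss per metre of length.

Q' = 266 W/m

Treat each layer as a resistance in series:
  R'_conv,in = 1/(2πr h) = 1/(2π·0.0409·429) = 0.009071 m·K/W
  R'_titanium = ln(0.0511/0.0409)/(2πk) = 0.2227/(2π·22.8) = 0.001554 m·K/W
  R'_diatomaceous earth = ln(0.112/0.0511)/(2πk) = 0.7847/(2π·0.104) = 1.201 m·K/W
  R'_carbon steel = ln(0.124/0.112)/(2πk) = 0.1018/(2π·41.3) = 3.922×10^-4 m·K/W
ΣR = 0.009071 + 0.001554 + 1.201 + 3.922×10^-4 = 1.212 m·K/W
Q' = ΔT/ΣR = (353 °C − 30.4 °C)/1.212 = 266 W/m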